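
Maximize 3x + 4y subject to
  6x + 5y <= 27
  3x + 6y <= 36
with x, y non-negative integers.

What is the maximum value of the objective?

The continuous relaxation peaks at (0, 5.4) with value 21.60; rounding to a feasible lattice point costs some objective.
(x,y)=(0,5): 6·0+5·5=25≤27, 3·0+6·5=30≤36, objective 20.
(x,y)=(1,4): 6·1+5·4=26≤27, 3·1+6·4=27≤36, objective 19.
Maximum is 20 at (x,y)=(0,5).

20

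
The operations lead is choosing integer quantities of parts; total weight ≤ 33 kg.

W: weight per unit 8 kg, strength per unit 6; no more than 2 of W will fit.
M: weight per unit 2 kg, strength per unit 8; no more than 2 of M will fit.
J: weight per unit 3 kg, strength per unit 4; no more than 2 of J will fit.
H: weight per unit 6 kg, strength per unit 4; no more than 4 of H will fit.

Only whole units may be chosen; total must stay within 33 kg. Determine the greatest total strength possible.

1×W, 2×M, 1×J, and 3×H: weight 33 ≤ 33, strength 1·6 + 2·8 + 1·4 + 3·4 = 38.
2×W, 2×M, 2×J, and 1×H: weight 32 ≤ 33, strength 2·6 + 2·8 + 2·4 + 1·4 = 40.
Best is 40.

40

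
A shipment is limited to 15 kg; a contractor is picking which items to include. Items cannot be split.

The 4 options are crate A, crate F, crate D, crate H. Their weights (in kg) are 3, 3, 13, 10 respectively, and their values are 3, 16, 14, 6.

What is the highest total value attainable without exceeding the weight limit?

Take crate F and crate H: weight 3 + 10 = 13 ≤ 15, value 16 + 6 = 22.
No other feasible combination does better.

22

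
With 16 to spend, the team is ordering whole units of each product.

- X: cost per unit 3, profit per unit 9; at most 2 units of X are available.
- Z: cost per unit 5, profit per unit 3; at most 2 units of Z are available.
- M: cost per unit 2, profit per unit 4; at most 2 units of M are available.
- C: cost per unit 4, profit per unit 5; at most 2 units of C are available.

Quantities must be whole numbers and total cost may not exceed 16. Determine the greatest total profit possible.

This is a bounded integer knapsack.
2×X, 2×M, and 1×C: cost 14 ≤ 16, profit 2·9 + 2·4 + 1·5 = 31.
2×X, 1×M, and 2×C: cost 16 ≤ 16, profit 2·9 + 1·4 + 2·5 = 32.
Best is 32.

32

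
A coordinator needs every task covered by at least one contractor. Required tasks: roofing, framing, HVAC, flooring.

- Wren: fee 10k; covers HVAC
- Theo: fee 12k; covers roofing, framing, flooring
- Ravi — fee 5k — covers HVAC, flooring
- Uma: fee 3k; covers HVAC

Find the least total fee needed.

15

The greedy cost-per-new-task heuristic would pick Ravi and Theo for 17, but a cheaper cover exists.
Choose Theo and Uma: together they cover roofing, framing, HVAC, flooring — every task.
Total fee: 12 + 3 = 15.
No cover costs less than 15.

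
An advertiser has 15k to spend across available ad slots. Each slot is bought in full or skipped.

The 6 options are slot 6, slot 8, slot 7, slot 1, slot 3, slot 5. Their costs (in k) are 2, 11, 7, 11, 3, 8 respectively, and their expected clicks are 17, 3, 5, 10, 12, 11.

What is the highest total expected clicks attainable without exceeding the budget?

40

Allowing fractional choices, the relaxed optimum would be about 41.8, but ad slots are indivisible.
slot 6 + slot 3 + slot 5: cost 2 + 3 + 8 = 13 ≤ 15, expected clicks 17 + 12 + 11 = 40.
slot 6 + slot 7 + slot 3: cost 2 + 7 + 3 = 12 ≤ 15, expected clicks 17 + 5 + 12 = 34.
Best is slot 6, slot 3, and slot 5 with total expected clicks 40.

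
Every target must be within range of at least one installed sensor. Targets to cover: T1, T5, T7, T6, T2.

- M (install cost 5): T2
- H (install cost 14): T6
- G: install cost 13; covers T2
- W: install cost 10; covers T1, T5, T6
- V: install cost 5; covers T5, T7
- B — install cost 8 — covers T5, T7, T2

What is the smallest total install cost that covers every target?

Choose W and B: together they cover T1, T5, T7, T6, T2 — every target.
Total install cost: 10 + 8 = 18.

18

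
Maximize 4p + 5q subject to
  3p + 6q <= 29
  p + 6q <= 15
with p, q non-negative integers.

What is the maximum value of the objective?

36

Relaxing integrality, the LP optimum is 38.67 at (p,q) = (9.67, 0), which is not an integer point.
(p,q)=(9,0): 3·9+6·0=27≤29, 1·9+6·0=9≤15, objective 36.
(p,q)=(8,0): 3·8+6·0=24≤29, 1·8+6·0=8≤15, objective 32.
Maximum is 36 at (p,q)=(9,0).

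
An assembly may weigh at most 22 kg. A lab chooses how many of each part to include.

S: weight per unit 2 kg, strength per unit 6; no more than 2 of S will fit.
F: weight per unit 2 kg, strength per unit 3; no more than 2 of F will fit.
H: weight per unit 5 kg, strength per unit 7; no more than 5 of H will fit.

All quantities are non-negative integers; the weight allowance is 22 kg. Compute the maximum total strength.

36

This is a bounded integer knapsack.
S has the best ratio (6/2); taking only S gives at most 2×6 = 12 (stopped by the supply cap of 2).
Mixing does better — 2×S, 1×F, and 3×H: weight 21 ≤ 22, strength 2·6 + 1·3 + 3·7 = 36.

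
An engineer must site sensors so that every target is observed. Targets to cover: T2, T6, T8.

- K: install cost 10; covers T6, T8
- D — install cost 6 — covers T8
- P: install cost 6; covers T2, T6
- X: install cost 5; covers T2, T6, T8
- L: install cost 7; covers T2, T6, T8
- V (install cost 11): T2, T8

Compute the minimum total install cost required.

5

X alone covers T2, T6, T8 — every target.
Total install cost: 5.
No cover costs less than 5.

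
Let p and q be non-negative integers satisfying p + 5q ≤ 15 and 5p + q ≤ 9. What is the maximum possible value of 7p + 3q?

(p,q)=(1,2) is feasible, giving 13.
(p,q)=(1,1) is feasible, giving 10.
No feasible integer point exceeds 13.

13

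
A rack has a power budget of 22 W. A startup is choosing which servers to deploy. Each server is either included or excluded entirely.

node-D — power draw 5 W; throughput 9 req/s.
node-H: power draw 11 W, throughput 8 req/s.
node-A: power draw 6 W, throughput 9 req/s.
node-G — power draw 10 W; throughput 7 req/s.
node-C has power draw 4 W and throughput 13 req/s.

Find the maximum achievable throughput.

31

This is a 0-1 knapsack instance.
Allowing fractional choices, the relaxed optimum would be about 36.1, but servers are indivisible.
node-D + node-A + node-C: power draw 5 + 6 + 4 = 15 ≤ 22, throughput 9 + 9 + 13 = 31.
node-D + node-H + node-C: power draw 5 + 11 + 4 = 20 ≤ 22, throughput 9 + 8 + 13 = 30.
Best is node-D, node-A, and node-C with total throughput 31.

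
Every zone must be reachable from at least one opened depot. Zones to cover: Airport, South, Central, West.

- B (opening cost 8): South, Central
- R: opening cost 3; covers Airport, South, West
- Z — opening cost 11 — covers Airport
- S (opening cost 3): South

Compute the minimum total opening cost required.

11

This is an integer covering problem.
Choose B and R: together they cover Airport, South, Central, West — every zone.
Total opening cost: 8 + 3 = 11.
No cover costs less than 11.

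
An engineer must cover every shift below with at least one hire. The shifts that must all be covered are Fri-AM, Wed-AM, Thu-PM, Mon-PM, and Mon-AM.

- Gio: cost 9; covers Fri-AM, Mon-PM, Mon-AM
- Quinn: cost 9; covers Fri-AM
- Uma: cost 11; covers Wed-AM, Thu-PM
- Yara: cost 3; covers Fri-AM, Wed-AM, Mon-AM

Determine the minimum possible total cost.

20

The greedy cost-per-new-shift heuristic would pick Yara, Gio, and Uma for 23, but a cheaper cover exists.
Choose Gio and Uma: together they cover Fri-AM, Wed-AM, Thu-PM, Mon-PM, Mon-AM — every shift.
Total cost: 9 + 11 = 20.
No cover costs less than 20.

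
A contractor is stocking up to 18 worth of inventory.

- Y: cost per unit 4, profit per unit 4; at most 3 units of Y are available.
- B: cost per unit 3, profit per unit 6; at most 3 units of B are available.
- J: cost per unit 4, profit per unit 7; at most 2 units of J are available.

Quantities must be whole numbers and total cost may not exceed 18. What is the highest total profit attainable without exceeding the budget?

This is a bounded integer knapsack.
1×Y, 2×B, and 2×J: cost 18 ≤ 18, profit 1·4 + 2·6 + 2·7 = 30.
3×B and 2×J: cost 17 ≤ 18, profit 3·6 + 2·7 = 32.
Best is 32.

32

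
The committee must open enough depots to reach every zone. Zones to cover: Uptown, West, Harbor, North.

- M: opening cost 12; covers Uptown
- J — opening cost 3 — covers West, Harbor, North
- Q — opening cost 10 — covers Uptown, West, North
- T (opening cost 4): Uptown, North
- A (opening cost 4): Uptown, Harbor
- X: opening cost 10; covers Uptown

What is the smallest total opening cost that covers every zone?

7

This is a weighted set-cover instance.
Choose J and T: together they cover Uptown, West, Harbor, North — every zone.
Total opening cost: 3 + 4 = 7.
No cover costs less than 7.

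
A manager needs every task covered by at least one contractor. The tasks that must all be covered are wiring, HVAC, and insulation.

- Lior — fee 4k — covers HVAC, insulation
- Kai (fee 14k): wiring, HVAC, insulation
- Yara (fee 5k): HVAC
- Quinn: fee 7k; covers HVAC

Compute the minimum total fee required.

14

This is an integer covering problem.
The greedy cost-per-new-task heuristic would pick Lior and Kai for 18, but a cheaper cover exists.
Kai alone covers wiring, HVAC, insulation — every task.
Total fee: 14.
No cover costs less than 14.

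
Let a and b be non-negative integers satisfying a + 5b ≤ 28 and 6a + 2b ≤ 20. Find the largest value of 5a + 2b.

18

(a,b)=(2,4): 1·2+5·4=22≤28, 6·2+2·4=20≤20, objective 18.
(a,b)=(2,3): 1·2+5·3=17≤28, 6·2+2·3=18≤20, objective 16.
Maximum is 18 at (a,b)=(2,4).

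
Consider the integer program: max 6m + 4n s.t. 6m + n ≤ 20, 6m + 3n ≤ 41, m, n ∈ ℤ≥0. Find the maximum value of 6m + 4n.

Relaxing integrality, the LP optimum is 54.67 at (m,n) = (0, 13.7), which is not an integer point.
(m,n)=(0,13): 6·0+1·13=13≤20, 6·0+3·13=39≤41, objective 52.
(m,n)=(0,12): 6·0+1·12=12≤20, 6·0+3·12=36≤41, objective 48.
The best lattice point is (0,13), giving 52.

52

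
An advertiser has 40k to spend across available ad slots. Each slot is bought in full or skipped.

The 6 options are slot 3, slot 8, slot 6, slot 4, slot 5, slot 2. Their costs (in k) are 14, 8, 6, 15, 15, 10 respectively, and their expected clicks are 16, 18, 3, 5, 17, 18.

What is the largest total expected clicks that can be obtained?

slot 8 + slot 6 + slot 5 + slot 2: cost 8 + 6 + 15 + 10 = 39 ≤ 40, expected clicks 18 + 3 + 17 + 18 = 56.
slot 3 + slot 8 + slot 6 + slot 2: cost 14 + 8 + 6 + 10 = 38 ≤ 40, expected clicks 16 + 18 + 3 + 18 = 55.
Best is slot 8, slot 6, slot 5, and slot 2 with total expected clicks 56.

56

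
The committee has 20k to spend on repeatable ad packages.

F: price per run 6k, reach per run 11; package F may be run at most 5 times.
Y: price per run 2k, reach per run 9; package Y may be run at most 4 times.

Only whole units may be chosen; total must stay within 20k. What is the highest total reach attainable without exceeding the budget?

58

2×F and 4×Y: price 20 ≤ 20, reach 2·11 + 4·9 = 58.
2×F and 3×Y: price 18 ≤ 20, reach 2·11 + 3·9 = 49.
Best is 58.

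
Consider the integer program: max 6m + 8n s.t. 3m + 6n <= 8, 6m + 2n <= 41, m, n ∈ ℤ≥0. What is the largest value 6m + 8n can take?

12

The continuous relaxation peaks at (2.67, 0) with value 16.00; rounding to a feasible lattice point costs some objective.
(m,n)=(2,0): 3·2+6·0=6≤8, 6·2+2·0=12≤41, objective 12.
(m,n)=(1,0): 3·1+6·0=3≤8, 6·1+2·0=6≤41, objective 6.
No feasible integer point exceeds 12.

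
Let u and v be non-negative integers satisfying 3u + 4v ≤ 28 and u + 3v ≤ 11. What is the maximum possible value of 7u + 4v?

63

The continuous relaxation peaks at (9.33, 0) with value 65.33; rounding to a feasible lattice point costs some objective.
(u,v)=(9,0): 3·9+4·0=27≤28, 1·9+3·0=9≤11, objective 63.
(u,v)=(8,1): 3·8+4·1=28≤28, 1·8+3·1=11≤11, objective 60.
(u,v)=(8,0): 3·8+4·0=24≤28, 1·8+3·0=8≤11, objective 56.
Maximum is 63 at (u,v)=(9,0).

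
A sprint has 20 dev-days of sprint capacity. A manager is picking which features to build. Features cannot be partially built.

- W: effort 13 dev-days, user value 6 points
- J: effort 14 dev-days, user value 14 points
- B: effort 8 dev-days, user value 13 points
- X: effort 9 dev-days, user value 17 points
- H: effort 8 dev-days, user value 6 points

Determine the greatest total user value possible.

X + H: effort 9 + 8 = 17 ≤ 20, user value 17 + 6 = 23.
B + X: effort 8 + 9 = 17 ≤ 20, user value 13 + 17 = 30.
Best is B and X with total user value 30.

30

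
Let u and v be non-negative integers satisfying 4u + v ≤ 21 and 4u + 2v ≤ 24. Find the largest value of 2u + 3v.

36

(u,v)=(0,12): 4·0+1·12=12≤21, 4·0+2·12=24≤24, objective 36.
(u,v)=(0,11): 4·0+1·11=11≤21, 4·0+2·11=22≤24, objective 33.
The best lattice point is (0,12), giving 36.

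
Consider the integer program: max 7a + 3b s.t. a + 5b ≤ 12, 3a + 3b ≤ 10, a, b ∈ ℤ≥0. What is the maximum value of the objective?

21

Relaxing integrality, the LP optimum is 23.33 at (a,b) = (3.33, 0), which is not an integer point.
(a,b)=(3,0): 1·3+5·0=3≤12, 3·3+3·0=9≤10, objective 21.
(a,b)=(2,1): 1·2+5·1=7≤12, 3·2+3·1=9≤10, objective 17.
(a,b)=(2,0): 1·2+5·0=2≤12, 3·2+3·0=6≤10, objective 14.
Maximum is 21 at (a,b)=(3,0).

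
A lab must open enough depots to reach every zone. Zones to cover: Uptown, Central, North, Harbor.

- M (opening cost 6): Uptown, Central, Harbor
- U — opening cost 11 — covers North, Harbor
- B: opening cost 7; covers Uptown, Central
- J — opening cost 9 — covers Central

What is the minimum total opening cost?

Choose M and U: together they cover Uptown, Central, North, Harbor — every zone.
Total opening cost: 6 + 11 = 17.

17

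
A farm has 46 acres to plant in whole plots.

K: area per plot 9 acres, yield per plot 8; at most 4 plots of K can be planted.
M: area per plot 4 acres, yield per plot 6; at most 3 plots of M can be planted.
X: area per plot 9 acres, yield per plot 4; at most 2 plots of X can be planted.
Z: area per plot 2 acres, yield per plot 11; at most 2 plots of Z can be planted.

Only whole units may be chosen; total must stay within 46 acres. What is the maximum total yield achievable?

2×K, 3×M, 1×X, and 2×Z: area 43 ≤ 46, yield 2·8 + 3·6 + 1·4 + 2·11 = 60.
3×K, 3×M, and 2×Z: area 43 ≤ 46, yield 3·8 + 3·6 + 2·11 = 64.
Best is 64.

64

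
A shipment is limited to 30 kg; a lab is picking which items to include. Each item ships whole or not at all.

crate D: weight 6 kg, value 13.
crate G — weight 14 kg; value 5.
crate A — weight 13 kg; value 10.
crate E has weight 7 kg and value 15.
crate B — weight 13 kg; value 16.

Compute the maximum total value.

44

Take crate D, crate E, and crate B: weight 6 + 7 + 13 = 26 ≤ 30, value 13 + 15 + 16 = 44.
No other feasible combination does better.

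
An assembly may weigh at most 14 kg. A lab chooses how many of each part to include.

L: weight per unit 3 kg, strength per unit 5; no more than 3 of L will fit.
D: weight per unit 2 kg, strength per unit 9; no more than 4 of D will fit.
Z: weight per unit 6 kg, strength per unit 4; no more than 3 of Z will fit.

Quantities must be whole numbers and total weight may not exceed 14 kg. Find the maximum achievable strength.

Take 2×L and 4×D: weight 14 ≤ 14, strength 2·5 + 4·9 = 46.
D has the best ratio (9/2) and is taken to its limit of 4; remaining capacity is filled optimally with the others.

46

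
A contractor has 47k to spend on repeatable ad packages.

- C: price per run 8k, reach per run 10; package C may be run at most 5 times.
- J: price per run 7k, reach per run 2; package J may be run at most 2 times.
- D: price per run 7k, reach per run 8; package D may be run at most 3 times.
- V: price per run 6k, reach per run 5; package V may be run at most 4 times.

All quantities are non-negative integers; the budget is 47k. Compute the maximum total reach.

58

This is a bounded integer knapsack.
4×C and 2×D: price 46 ≤ 47, reach 4·10 + 2·8 = 56.
5×C and 1×D: price 47 ≤ 47, reach 5·10 + 1·8 = 58.
Best is 58.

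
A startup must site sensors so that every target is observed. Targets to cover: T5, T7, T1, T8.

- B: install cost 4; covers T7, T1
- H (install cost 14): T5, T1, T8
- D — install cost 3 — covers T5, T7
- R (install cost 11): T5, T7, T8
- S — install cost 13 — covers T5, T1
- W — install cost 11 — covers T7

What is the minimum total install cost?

15

The greedy cost-per-new-target heuristic would pick D, B, and R for 18, but a cheaper cover exists.
Choose B and R: together they cover T5, T7, T1, T8 — every target.
Total install cost: 4 + 11 = 15.
No cover costs less than 15.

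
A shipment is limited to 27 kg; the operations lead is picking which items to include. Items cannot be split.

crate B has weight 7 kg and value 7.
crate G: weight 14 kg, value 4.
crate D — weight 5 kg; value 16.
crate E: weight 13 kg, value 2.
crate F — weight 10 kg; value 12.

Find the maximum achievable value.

Take crate B, crate D, and crate F: weight 7 + 5 + 10 = 22 ≤ 27, value 7 + 16 + 12 = 35.
No other feasible combination does better.

35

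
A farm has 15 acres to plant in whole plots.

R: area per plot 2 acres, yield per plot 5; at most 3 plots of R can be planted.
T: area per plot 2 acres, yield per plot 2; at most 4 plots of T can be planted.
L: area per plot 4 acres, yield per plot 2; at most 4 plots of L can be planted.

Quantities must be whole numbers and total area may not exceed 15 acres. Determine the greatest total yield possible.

23

R has the best ratio (5/2); taking only R gives at most 3×5 = 15 (stopped by the supply cap of 3).
Mixing does better — 3×R and 4×T: area 14 ≤ 15, yield 3·5 + 4·2 = 23.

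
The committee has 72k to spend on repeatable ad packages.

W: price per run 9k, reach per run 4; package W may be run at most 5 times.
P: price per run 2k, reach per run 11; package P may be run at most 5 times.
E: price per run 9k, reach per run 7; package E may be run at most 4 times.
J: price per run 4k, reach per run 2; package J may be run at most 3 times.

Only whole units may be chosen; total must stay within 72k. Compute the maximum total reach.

95

1×W, 5×P, 4×E, and 3×J: price 67 ≤ 72, reach 1·4 + 5·11 + 4·7 + 3·2 = 93.
2×W, 5×P, 4×E, and 2×J: price 72 ≤ 72, reach 2·4 + 5·11 + 4·7 + 2·2 = 95.
Best is 95.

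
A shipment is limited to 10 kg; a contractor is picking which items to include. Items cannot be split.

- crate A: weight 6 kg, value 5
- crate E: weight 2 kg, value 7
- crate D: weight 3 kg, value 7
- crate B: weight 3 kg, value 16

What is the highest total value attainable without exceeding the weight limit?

Allowing fractional choices, the relaxed optimum would be about 31.7, but items are indivisible.
crate D + crate B: weight 3 + 3 = 6 ≤ 10, value 7 + 16 = 23.
crate E + crate B: weight 2 + 3 = 5 ≤ 10, value 7 + 16 = 23.
crate E + crate D + crate B: weight 2 + 3 + 3 = 8 ≤ 10, value 7 + 7 + 16 = 30.
Best is crate E, crate D, and crate B with total value 30.

30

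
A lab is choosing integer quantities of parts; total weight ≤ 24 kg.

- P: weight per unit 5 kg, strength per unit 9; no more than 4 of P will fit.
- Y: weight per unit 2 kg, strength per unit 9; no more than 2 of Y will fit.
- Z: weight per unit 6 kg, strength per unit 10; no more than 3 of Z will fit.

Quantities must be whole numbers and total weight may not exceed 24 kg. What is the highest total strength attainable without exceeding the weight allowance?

54

2×Y and 3×Z: weight 22 ≤ 24, strength 2·9 + 3·10 = 48.
4×P and 2×Y: weight 24 ≤ 24, strength 4·9 + 2·9 = 54.
Best is 54.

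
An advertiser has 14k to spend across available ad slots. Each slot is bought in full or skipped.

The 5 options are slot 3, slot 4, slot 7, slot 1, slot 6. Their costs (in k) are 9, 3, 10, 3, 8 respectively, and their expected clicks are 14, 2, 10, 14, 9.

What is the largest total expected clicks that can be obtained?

slot 4 + slot 1 + slot 6: cost 3 + 3 + 8 = 14 ≤ 14, expected clicks 2 + 14 + 9 = 25.
slot 3 + slot 1: cost 9 + 3 = 12 ≤ 14, expected clicks 14 + 14 = 28.
Best is slot 3 and slot 1 with total expected clicks 28.

28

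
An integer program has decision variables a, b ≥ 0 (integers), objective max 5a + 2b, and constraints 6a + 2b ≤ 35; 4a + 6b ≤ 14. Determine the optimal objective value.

(a,b)=(3,0): 6·3+2·0=18≤35, 4·3+6·0=12≤14, objective 15.
(a,b)=(2,1): 6·2+2·1=14≤35, 4·2+6·1=14≤14, objective 12.
(a,b)=(2,0): 6·2+2·0=12≤35, 4·2+6·0=8≤14, objective 10.
The best lattice point is (3,0), giving 15.

15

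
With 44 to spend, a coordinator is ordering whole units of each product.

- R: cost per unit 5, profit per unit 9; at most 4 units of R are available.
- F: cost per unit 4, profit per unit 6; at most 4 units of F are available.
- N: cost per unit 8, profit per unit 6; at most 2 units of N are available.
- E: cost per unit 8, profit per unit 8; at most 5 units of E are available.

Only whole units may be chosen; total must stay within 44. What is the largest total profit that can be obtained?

68

4×R, 4×F, and 1×E: cost 44 ≤ 44, profit 4·9 + 4·6 + 1·8 = 68.
4×R, 4×F, and 1×N: cost 44 ≤ 44, profit 4·9 + 4·6 + 1·6 = 66.
Best is 68.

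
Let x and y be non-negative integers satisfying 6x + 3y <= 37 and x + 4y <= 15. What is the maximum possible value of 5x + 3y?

31

The continuous relaxation peaks at (4.9, 2.52) with value 32.10; rounding to a feasible lattice point costs some objective.
(x,y)=(5,2) is feasible, giving 31.
(x,y)=(5,1) is feasible, giving 28.
(x,y)=(4,2) is feasible, giving 26.
The best lattice point is (5,2), giving 31.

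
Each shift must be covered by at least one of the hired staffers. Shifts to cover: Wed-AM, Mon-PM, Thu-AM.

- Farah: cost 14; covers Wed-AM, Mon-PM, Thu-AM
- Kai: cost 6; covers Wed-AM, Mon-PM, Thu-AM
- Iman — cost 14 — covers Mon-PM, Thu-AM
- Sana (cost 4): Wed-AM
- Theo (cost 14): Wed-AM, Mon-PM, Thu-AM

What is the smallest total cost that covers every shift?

6

Kai alone covers Wed-AM, Mon-PM, Thu-AM — every shift.
Total cost: 6.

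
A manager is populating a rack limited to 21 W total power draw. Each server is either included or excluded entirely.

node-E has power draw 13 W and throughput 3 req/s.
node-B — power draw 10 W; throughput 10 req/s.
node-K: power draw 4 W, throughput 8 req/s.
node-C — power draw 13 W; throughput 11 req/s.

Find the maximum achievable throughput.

19

Allowing fractional choices, the relaxed optimum would be about 23.9, but servers are indivisible.
node-C: power draw 13 ≤ 21, throughput 11.
node-K + node-C: power draw 4 + 13 = 17 ≤ 21, throughput 8 + 11 = 19.
node-B + node-K: power draw 10 + 4 = 14 ≤ 21, throughput 10 + 8 = 18.
Best is node-K and node-C with total throughput 19.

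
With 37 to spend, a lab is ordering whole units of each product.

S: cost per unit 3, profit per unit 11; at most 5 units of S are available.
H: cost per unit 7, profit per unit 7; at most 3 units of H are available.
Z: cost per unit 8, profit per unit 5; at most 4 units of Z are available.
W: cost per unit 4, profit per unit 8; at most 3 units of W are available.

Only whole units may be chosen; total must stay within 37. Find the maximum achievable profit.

Take 5×S, 1×H, and 3×W: cost 34 ≤ 37, profit 5·11 + 1·7 + 3·8 = 86.
S has the best ratio (11/3) and is taken to its limit of 5; remaining capacity is filled optimally with the others.

86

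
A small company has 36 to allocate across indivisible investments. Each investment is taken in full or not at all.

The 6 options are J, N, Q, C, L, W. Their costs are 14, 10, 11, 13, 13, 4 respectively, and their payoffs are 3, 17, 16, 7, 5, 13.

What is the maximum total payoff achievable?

This is an integer program with binary decision variables.
N + Q + W: cost 10 + 11 + 4 = 25 ≤ 36, payoff 17 + 16 + 13 = 46.
N + Q + L: cost 10 + 11 + 13 = 34 ≤ 36, payoff 17 + 16 + 5 = 38.
N + Q + C: cost 10 + 11 + 13 = 34 ≤ 36, payoff 17 + 16 + 7 = 40.
Best is N, Q, and W with total payoff 46.

46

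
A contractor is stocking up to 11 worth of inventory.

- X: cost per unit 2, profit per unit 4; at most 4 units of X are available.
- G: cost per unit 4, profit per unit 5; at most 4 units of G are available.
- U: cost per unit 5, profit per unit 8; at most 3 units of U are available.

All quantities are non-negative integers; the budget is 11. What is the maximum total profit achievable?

20

Take 3×X and 1×U: cost 11 ≤ 11, profit 3·4 + 1·8 = 20.
No other integer combination yields more.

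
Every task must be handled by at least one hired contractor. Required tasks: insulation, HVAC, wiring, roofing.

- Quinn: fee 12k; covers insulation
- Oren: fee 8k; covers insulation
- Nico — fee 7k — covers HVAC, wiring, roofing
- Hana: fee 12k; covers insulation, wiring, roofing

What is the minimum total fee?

Choose Oren and Nico: together they cover insulation, HVAC, wiring, roofing — every task.
Total fee: 8 + 7 = 15.
No cover costs less than 15.

15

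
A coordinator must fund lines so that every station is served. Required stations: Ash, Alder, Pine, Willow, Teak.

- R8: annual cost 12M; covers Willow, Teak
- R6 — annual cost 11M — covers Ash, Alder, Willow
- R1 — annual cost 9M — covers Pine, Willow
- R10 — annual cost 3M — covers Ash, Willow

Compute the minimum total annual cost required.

This is a weighted set-cover instance.
The greedy cost-per-new-station heuristic would pick R10, R1, R6, and R8 for 35, but a cheaper cover exists.
Choose R8, R6, and R1: together they cover Ash, Alder, Pine, Willow, Teak — every station.
Total annual cost: 12 + 11 + 9 = 32.
No cover costs less than 32.

32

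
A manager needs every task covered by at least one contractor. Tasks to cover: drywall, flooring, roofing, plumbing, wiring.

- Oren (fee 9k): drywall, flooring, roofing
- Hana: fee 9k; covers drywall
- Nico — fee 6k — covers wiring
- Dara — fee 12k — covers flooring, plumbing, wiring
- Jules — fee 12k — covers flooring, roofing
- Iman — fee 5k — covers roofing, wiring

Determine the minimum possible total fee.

21

The greedy cost-per-new-task heuristic would pick Iman, Oren, and Dara for 26, but a cheaper cover exists.
Choose Oren and Dara: together they cover drywall, flooring, roofing, plumbing, wiring — every task.
Total fee: 9 + 12 = 21.
No cover costs less than 21.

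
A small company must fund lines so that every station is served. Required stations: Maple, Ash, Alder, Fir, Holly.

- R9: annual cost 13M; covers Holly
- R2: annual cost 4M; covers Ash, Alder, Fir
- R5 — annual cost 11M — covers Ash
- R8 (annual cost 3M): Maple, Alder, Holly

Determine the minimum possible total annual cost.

7

Choose R2 and R8: together they cover Maple, Ash, Alder, Fir, Holly — every station.
Total annual cost: 4 + 3 = 7.
No cover costs less than 7.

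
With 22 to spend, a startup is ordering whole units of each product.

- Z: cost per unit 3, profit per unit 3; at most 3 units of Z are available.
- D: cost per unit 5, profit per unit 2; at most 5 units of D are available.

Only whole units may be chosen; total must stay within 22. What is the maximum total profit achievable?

This is a bounded integer knapsack.
Take 3×Z and 2×D: cost 19 ≤ 22, profit 3·3 + 2·2 = 13.
Z has the best ratio (3/3) and is taken to its limit of 3; remaining capacity is filled optimally with the others.

13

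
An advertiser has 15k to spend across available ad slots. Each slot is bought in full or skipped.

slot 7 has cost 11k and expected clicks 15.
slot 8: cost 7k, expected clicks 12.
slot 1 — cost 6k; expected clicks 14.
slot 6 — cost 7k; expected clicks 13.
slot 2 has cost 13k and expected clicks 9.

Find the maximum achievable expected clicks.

27

Treat it as a binary knapsack problem.
Allowing fractional choices, the relaxed optimum would be about 30.4, but ad slots are indivisible.
slot 1 + slot 6: cost 6 + 7 = 13 ≤ 15, expected clicks 14 + 13 = 27.
slot 8 + slot 1: cost 7 + 6 = 13 ≤ 15, expected clicks 12 + 14 = 26.
slot 8 + slot 6: cost 7 + 7 = 14 ≤ 15, expected clicks 12 + 13 = 25.
Best is slot 1 and slot 6 with total expected clicks 27.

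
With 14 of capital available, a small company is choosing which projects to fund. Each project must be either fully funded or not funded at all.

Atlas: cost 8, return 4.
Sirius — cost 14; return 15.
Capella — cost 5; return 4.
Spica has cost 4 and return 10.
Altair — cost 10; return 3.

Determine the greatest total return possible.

Treat it as a binary knapsack problem.
Allowing fractional choices, the relaxed optimum would be about 20.7, but projects are indivisible.
Capella + Spica: cost 5 + 4 = 9 ≤ 14, return 4 + 10 = 14.
Atlas + Spica: cost 8 + 4 = 12 ≤ 14, return 4 + 10 = 14.
Sirius: cost 14 ≤ 14, return 15.
Best is Sirius with total return 15.

15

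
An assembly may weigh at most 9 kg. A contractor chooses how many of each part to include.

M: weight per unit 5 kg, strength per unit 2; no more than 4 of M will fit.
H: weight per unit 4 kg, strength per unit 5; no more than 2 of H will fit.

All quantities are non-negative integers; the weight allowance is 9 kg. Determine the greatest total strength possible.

10

H has the best ratio (5/4); taking only H gives at most 2×5 = 10 (stopped by the weight limit).
Optimal: 2×H: weight 8 ≤ 9, strength 2·5 = 10.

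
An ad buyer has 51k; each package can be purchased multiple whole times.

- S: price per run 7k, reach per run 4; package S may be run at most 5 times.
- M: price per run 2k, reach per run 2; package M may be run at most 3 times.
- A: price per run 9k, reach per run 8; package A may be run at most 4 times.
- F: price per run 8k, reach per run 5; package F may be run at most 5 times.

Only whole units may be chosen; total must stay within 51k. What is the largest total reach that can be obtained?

M has the best ratio (2/2); taking only M gives at most 3×2 = 6 (stopped by the supply cap of 3).
Mixing does better — 3×M, 4×A, and 1×F: price 50 ≤ 51, reach 3·2 + 4·8 + 1·5 = 43.

43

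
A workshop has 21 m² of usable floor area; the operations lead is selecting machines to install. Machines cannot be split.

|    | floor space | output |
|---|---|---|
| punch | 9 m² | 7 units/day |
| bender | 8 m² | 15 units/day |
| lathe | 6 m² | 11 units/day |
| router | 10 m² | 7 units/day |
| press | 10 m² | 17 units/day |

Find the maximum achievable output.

32

lathe + press: floor space 6 + 10 = 16 ≤ 21, output 11 + 17 = 28.
bender + press: floor space 8 + 10 = 18 ≤ 21, output 15 + 17 = 32.
bender + lathe: floor space 8 + 6 = 14 ≤ 21, output 15 + 11 = 26.
Best is bender and press with total output 32.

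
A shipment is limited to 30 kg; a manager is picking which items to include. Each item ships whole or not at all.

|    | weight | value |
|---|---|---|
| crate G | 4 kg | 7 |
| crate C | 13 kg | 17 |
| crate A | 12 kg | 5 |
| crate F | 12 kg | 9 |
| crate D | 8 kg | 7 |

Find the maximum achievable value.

Allowing fractional choices, the relaxed optimum would be about 34.8, but items are indivisible.
crate G + crate C + crate A: weight 4 + 13 + 12 = 29 ≤ 30, value 7 + 17 + 5 = 29.
crate G + crate C + crate F: weight 4 + 13 + 12 = 29 ≤ 30, value 7 + 17 + 9 = 33.
crate G + crate C + crate D: weight 4 + 13 + 8 = 25 ≤ 30, value 7 + 17 + 7 = 31.
Best is crate G, crate C, and crate F with total value 33.

33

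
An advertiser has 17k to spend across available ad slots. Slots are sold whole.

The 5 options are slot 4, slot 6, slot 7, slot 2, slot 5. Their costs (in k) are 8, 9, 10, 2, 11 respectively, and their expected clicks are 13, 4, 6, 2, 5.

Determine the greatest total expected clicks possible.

17

Allowing fractional choices, the relaxed optimum would be about 19.2, but ad slots are indivisible.
slot 4 + slot 6: cost 8 + 9 = 17 ≤ 17, expected clicks 13 + 4 = 17.
slot 4: cost 8 ≤ 17, expected clicks 13.
slot 4 + slot 2: cost 8 + 2 = 10 ≤ 17, expected clicks 13 + 2 = 15.
Best is slot 4 and slot 6 with total expected clicks 17.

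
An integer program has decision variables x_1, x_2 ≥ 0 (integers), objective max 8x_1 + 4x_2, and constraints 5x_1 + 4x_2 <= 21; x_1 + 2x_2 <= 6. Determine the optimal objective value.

Relaxing integrality, the LP optimum is 33.60 at (x_1,x_2) = (4.2, 0), which is not an integer point.
(x_1,x_2)=(4,0): 5·4+4·0=20≤21, 1·4+2·0=4≤6, objective 32.
(x_1,x_2)=(3,1): 5·3+4·1=19≤21, 1·3+2·1=5≤6, objective 28.
(x_1,x_2)=(3,0): 5·3+4·0=15≤21, 1·3+2·0=3≤6, objective 24.
The best lattice point is (4,0), giving 32.

32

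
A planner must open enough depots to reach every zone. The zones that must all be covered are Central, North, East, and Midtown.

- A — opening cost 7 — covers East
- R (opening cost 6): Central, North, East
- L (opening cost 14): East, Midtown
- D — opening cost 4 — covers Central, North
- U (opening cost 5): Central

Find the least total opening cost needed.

18

The greedy cost-per-new-zone heuristic would pick R and L for 20, but a cheaper cover exists.
Choose L and D: together they cover Central, North, East, Midtown — every zone.
Total opening cost: 14 + 4 = 18.
No cover costs less than 18.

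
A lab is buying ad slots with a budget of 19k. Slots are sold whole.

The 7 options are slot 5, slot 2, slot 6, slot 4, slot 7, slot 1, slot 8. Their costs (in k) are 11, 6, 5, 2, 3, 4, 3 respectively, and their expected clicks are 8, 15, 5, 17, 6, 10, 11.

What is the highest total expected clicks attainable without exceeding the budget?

Take slot 2, slot 4, slot 7, slot 1, and slot 8: cost 6 + 2 + 3 + 4 + 3 = 18 ≤ 19, expected clicks 15 + 17 + 6 + 10 + 11 = 59.
No other feasible combination does better.

59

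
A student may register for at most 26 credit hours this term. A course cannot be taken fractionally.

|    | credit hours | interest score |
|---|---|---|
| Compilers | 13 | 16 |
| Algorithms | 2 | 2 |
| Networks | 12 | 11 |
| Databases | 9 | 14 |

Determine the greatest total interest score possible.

32

Compilers + Databases: credit hours 13 + 9 = 22 ≤ 26, interest score 16 + 14 = 30.
Algorithms + Networks + Databases: credit hours 2 + 12 + 9 = 23 ≤ 26, interest score 2 + 11 + 14 = 27.
Compilers + Algorithms + Databases: credit hours 13 + 2 + 9 = 24 ≤ 26, interest score 16 + 2 + 14 = 32.
Best is Compilers, Algorithms, and Databases with total interest score 32.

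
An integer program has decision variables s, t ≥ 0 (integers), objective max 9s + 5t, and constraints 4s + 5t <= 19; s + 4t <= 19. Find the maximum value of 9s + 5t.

36

(s,t)=(4,0): 4·4+5·0=16≤19, 1·4+4·0=4≤19, objective 36.
(s,t)=(3,1): 4·3+5·1=17≤19, 1·3+4·1=7≤19, objective 32.
(s,t)=(3,0): 4·3+5·0=12≤19, 1·3+4·0=3≤19, objective 27.
Maximum is 36 at (s,t)=(4,0).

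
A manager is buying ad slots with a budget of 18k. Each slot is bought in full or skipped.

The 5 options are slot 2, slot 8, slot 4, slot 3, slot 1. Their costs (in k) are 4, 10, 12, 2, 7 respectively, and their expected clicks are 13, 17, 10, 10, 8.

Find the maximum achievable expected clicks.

40

Allowing fractional choices, the relaxed optimum would be about 42.3, but ad slots are indivisible.
slot 2 + slot 8 + slot 3: cost 4 + 10 + 2 = 16 ≤ 18, expected clicks 13 + 17 + 10 = 40.
slot 2 + slot 3 + slot 1: cost 4 + 2 + 7 = 13 ≤ 18, expected clicks 13 + 10 + 8 = 31.
slot 2 + slot 4 + slot 3: cost 4 + 12 + 2 = 18 ≤ 18, expected clicks 13 + 10 + 10 = 33.
Best is slot 2, slot 8, and slot 3 with total expected clicks 40.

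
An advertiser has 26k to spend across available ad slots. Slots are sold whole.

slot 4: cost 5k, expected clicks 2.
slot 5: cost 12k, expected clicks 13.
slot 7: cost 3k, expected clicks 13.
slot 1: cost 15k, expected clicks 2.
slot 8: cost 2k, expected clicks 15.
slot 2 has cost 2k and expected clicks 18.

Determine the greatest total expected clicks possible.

61

Treat it as a binary knapsack problem.
slot 4 + slot 5 + slot 7 + slot 8 + slot 2: cost 5 + 12 + 3 + 2 + 2 = 24 ≤ 26, expected clicks 2 + 13 + 13 + 15 + 18 = 61.
slot 4 + slot 7 + slot 8 + slot 2: cost 5 + 3 + 2 + 2 = 12 ≤ 26, expected clicks 2 + 13 + 15 + 18 = 48.
slot 5 + slot 7 + slot 8 + slot 2: cost 12 + 3 + 2 + 2 = 19 ≤ 26, expected clicks 13 + 13 + 15 + 18 = 59.
Best is slot 4, slot 5, slot 7, slot 8, and slot 2 with total expected clicks 61.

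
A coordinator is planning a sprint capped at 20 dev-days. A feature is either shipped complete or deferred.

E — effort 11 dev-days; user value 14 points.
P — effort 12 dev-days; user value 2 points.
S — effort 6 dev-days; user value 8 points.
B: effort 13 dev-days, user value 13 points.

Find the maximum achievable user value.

This is an integer program with binary decision variables.
Allowing fractional choices, the relaxed optimum would be about 25.0, but features are indivisible.
E + S: effort 11 + 6 = 17 ≤ 20, user value 14 + 8 = 22.
S + B: effort 6 + 13 = 19 ≤ 20, user value 8 + 13 = 21.
Best is E and S with total user value 22.

22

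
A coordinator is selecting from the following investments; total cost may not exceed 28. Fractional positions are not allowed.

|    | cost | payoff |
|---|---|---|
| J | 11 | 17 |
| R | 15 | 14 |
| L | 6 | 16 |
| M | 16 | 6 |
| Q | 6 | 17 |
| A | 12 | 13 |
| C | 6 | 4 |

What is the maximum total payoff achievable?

50

Take J, L, and Q: cost 11 + 6 + 6 = 23 ≤ 28, payoff 17 + 16 + 17 = 50.
No other feasible combination does better.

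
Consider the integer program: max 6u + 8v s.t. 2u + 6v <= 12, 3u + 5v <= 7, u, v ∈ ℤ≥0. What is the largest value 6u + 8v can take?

(u,v)=(2,0): 2·2+6·0=4≤12, 3·2+5·0=6≤7, objective 12.
(u,v)=(1,0): 2·1+6·0=2≤12, 3·1+5·0=3≤7, objective 6.
No feasible integer point exceeds 12.

12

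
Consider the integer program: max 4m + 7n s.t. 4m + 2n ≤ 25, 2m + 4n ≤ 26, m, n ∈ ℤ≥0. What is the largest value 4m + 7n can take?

47

Relaxing integrality, the LP optimum is 47.50 at (m,n) = (4, 4.5), which is not an integer point.
(m,n)=(3,5): 4·3+2·5=22≤25, 2·3+4·5=26≤26, objective 47.
(m,n)=(4,4): 4·4+2·4=24≤25, 2·4+4·4=24≤26, objective 44.
(m,n)=(2,5): 4·2+2·5=18≤25, 2·2+4·5=24≤26, objective 43.
(m,n)=(3,4): 4·3+2·4=20≤25, 2·3+4·4=22≤26, objective 40.
Maximum is 47 at (m,n)=(3,5).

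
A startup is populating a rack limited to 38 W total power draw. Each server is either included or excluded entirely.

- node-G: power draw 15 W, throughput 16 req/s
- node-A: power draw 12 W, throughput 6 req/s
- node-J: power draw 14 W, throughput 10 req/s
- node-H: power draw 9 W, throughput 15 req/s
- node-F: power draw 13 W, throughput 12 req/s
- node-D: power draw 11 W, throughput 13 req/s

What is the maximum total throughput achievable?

44

node-G + node-H + node-F: power draw 15 + 9 + 13 = 37 ≤ 38, throughput 16 + 15 + 12 = 43.
node-G + node-H + node-D: power draw 15 + 9 + 11 = 35 ≤ 38, throughput 16 + 15 + 13 = 44.
Best is node-G, node-H, and node-D with total throughput 44.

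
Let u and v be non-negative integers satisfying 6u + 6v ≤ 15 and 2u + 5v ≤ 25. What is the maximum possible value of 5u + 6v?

(u,v)=(0,2): 6·0+6·2=12≤15, 2·0+5·2=10≤25, objective 12.
(u,v)=(1,1): 6·1+6·1=12≤15, 2·1+5·1=7≤25, objective 11.
(u,v)=(0,1): 6·0+6·1=6≤15, 2·0+5·1=5≤25, objective 6.
The best lattice point is (0,2), giving 12.

12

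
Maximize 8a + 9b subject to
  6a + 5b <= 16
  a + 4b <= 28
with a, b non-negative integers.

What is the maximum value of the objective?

27

The continuous relaxation peaks at (0, 3.2) with value 28.80; rounding to a feasible lattice point costs some objective.
(a,b)=(0,3): 6·0+5·3=15≤16, 1·0+4·3=12≤28, objective 27.
(a,b)=(1,2): 6·1+5·2=16≤16, 1·1+4·2=9≤28, objective 26.
(a,b)=(0,2): 6·0+5·2=10≤16, 1·0+4·2=8≤28, objective 18.
No feasible integer point exceeds 27.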